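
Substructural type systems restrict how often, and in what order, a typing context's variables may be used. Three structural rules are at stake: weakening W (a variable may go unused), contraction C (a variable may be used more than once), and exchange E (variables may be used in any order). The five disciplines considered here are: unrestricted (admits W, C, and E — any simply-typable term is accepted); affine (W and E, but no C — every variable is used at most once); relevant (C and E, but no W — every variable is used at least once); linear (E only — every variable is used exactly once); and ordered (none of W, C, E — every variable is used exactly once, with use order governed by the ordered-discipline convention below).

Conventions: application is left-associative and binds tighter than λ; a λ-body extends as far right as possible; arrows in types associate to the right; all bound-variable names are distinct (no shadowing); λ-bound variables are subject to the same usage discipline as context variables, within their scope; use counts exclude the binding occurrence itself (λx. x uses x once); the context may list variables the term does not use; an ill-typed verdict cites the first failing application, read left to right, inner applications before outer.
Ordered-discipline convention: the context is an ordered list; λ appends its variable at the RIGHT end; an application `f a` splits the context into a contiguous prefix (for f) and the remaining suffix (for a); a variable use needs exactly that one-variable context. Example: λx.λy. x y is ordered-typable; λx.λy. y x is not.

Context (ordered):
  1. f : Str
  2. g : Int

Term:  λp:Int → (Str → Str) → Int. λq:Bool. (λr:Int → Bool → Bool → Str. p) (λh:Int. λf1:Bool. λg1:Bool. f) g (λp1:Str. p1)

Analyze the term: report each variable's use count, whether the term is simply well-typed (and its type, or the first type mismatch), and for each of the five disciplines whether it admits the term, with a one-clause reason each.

counts: f: 1, g: 1, p (bound): 1, q (bound): 0, r (bound): 0, h (bound): 0, f1 (bound): 0, g1 (bound): 0, p1 (bound): 1
left-to-right use order: p, f, g, p1
typing: the term checks, with type (Int → (Str → Str) → Int) → Bool → Int
ordered: ✗ — q, r, h, f1, g1 never used (weakening)
linear: ✗ — q, r, h, f1, g1 never used (weakening)
affine: ✓ — no duplicate uses among f, g, p, q, r, h, f1, g1, p1
relevant: ✗ — q, r, h, f1, g1 never used (weakening)
unrestricted: ✓ — well-typed at (Int → (Str → Str) → Int) → Bool → Int; no restrictions here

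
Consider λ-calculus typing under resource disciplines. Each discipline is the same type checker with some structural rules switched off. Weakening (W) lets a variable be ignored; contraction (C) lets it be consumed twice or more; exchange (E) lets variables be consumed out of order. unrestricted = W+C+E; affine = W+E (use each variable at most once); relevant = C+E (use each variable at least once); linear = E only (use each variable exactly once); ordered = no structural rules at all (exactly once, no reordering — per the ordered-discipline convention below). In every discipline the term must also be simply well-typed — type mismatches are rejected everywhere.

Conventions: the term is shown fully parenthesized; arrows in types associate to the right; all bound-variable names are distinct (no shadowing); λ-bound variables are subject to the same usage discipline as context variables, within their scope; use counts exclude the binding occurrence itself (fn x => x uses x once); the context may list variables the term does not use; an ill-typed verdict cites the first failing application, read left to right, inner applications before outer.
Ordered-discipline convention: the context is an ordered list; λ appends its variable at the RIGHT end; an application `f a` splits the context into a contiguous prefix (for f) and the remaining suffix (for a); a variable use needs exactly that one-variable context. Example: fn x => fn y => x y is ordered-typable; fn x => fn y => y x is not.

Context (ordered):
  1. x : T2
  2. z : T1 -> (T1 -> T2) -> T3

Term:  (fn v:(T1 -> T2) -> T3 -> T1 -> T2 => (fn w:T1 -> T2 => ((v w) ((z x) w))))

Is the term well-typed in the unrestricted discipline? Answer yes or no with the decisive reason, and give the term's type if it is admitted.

no — not simply typable
usage: x: 1×, z: 1×, v [bound]: 1×, w [bound]: 2×
left-to-right use order: v, w, z, x, w
typing: ill-typed: argument of type T2 where T1 is required
per-discipline verdicts: ordered ✗; linear ✗; affine ✗; relevant ✗; unrestricted ✗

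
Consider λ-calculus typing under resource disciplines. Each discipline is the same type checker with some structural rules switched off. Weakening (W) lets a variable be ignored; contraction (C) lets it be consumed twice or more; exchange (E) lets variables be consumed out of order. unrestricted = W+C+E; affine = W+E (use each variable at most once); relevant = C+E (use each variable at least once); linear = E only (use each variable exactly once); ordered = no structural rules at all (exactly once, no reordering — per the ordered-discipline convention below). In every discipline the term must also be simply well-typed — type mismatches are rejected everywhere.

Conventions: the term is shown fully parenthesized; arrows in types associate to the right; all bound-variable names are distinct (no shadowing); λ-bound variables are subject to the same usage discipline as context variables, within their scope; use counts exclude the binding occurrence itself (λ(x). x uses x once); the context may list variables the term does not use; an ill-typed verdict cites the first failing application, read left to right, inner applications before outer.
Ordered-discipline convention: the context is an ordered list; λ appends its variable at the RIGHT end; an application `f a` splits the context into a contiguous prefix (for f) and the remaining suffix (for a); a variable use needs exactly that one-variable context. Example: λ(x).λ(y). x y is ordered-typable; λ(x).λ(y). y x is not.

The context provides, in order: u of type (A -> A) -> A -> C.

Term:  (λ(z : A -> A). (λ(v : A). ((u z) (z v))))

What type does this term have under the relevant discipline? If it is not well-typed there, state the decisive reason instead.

term : (A -> A) -> A -> C
use counts: u=1; z (bound)=2; v (bound)=1
order of uses: u, z, z, v
typing: well-typed at (A -> A) -> A -> C
across the five disciplines: ordered ✗, linear ✗, affine ✗, relevant ✓, unrestricted ✓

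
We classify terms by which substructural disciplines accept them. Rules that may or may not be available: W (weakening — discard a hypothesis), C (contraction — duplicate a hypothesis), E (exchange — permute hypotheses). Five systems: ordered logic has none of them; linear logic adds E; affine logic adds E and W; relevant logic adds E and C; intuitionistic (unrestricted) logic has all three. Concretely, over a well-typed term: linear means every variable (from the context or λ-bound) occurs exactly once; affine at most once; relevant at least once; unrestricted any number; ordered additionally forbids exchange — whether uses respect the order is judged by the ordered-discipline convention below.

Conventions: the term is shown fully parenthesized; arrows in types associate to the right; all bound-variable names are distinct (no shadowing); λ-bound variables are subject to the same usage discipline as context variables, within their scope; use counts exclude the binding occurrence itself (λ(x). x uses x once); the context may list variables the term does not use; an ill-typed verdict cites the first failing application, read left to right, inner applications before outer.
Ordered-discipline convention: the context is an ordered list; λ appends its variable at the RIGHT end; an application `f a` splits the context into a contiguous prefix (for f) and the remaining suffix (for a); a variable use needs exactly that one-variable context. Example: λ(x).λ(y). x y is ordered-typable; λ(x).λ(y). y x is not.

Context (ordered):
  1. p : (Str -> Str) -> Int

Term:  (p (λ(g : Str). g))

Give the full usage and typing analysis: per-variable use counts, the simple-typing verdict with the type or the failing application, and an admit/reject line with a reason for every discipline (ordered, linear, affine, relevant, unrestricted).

variable uses: p=1, g (λ-bound)=1
left-to-right use order: p, g
typing: ✓ — Int
ordered ✓ (p, g: once each, no exchange needed)
linear ✓ (p, g: one use apiece)
affine ✓ (at most one use each (p, g))
relevant ✓ (at least one use each (p, g))
unrestricted ✓ (well-typed at Int; no restrictions here)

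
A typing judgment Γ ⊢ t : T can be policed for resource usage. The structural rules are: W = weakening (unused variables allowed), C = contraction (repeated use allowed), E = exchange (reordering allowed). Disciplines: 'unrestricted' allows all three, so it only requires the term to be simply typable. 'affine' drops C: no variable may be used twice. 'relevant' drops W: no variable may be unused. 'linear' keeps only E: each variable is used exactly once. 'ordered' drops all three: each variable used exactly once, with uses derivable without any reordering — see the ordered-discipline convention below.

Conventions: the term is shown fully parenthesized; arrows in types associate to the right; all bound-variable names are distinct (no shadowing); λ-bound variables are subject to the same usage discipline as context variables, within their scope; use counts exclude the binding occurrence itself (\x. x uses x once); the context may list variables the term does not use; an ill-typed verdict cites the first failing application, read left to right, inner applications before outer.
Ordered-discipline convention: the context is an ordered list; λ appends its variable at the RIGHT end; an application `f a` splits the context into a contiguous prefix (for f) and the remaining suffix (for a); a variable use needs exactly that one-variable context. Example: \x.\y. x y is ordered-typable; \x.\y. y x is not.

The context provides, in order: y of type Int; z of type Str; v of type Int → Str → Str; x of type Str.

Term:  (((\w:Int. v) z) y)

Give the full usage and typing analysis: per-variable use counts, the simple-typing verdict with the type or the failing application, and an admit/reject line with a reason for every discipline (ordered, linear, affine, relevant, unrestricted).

variable uses: y: 1, z: 1, v: 1, x: 0, w (bound): 0
order of uses: v, z, y
typing: ill-typed: an application expects Int but receives Str
ordered: ✗ — fails simple typing
linear: ✗ — a type mismatch blocks all five
affine: ✗ — the type mismatch rejects it
relevant: ✗ — not simply typable
unrestricted: ✗ — fails simple typing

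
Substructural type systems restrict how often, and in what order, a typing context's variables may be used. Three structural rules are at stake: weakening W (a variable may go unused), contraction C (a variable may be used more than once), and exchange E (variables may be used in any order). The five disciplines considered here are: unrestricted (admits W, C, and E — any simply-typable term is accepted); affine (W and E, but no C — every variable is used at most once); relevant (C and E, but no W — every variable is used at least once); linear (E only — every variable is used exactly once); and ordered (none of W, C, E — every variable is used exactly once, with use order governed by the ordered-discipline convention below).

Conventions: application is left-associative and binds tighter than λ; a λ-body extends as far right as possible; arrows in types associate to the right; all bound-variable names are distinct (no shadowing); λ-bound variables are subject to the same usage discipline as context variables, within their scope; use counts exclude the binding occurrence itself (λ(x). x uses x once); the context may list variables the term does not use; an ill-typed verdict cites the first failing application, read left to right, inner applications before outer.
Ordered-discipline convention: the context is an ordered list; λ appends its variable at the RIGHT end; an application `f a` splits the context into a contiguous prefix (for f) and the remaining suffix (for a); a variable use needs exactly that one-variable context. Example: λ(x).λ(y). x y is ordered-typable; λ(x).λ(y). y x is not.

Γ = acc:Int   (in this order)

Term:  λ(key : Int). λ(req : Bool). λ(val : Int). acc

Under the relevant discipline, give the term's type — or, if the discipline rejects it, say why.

not well-typed under relevant — key, req, val never used (weakening)
use counts: acc=1; key (λ-bound)=0; req (λ-bound)=0; val (λ-bound)=0
left-to-right use order: acc
typing: ✓ — Int -> Bool -> Int -> Int
per-discipline verdicts: ordered ✗ · linear ✗ · affine ✓ · relevant ✗ · unrestricted ✓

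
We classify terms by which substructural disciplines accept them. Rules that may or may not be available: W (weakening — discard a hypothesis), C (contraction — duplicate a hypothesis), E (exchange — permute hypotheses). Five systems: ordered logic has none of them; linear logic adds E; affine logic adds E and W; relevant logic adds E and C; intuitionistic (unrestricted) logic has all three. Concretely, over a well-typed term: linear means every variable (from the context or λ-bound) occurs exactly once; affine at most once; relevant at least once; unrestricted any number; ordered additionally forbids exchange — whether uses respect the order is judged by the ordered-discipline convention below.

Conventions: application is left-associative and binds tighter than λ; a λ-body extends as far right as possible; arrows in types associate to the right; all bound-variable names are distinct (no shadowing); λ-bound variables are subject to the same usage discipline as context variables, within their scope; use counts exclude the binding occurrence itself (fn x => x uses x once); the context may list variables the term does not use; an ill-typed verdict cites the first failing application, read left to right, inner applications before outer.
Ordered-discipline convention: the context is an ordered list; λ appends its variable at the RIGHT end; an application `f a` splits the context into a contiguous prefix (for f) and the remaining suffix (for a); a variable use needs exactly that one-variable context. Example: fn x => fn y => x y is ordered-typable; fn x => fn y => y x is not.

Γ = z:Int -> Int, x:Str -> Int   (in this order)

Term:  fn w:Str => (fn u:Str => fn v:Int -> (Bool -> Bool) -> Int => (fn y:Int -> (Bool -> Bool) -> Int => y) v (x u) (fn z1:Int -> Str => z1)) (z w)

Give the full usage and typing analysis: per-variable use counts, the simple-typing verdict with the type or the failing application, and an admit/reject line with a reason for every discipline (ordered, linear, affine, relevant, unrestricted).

variable uses: z ×1, x ×1, w [bound] ×1, u [bound] ×1, v [bound] ×1, y [bound] ×1, z1 [bound] ×1
uses in reading order: y, v, x, u, z1, z, w
typing: ill-typed: an application expects Bool -> Bool but receives (Int -> Str) -> Int -> Str
ordered: ✗, a type mismatch blocks all five
linear: ✗, the type mismatch rejects it
affine: ✗, not simply typable
relevant: ✗, fails simple typing
unrestricted: ✗, a type mismatch blocks all five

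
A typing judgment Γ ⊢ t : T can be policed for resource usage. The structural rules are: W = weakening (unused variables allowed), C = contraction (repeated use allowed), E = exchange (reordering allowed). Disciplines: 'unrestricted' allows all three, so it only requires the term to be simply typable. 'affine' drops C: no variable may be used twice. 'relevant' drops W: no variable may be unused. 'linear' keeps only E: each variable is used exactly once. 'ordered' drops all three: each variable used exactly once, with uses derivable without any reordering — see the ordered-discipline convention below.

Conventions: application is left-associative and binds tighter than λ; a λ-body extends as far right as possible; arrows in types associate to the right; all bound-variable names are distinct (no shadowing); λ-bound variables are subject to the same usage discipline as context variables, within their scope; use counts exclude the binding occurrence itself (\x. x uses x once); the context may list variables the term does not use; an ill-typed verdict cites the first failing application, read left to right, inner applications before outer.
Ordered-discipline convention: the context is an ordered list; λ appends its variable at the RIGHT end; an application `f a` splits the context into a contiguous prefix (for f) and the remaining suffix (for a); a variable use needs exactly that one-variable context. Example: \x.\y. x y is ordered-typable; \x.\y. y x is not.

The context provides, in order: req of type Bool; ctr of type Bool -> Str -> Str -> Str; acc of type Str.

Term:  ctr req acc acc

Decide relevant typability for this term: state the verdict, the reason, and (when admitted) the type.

yes — at least one use each (req, ctr, acc); term : Str
use counts: req=1; ctr=1; acc=2
use order (left to right): ctr, req, acc, acc
typing: the term checks, with type Str
summary: ordered ✗ · linear ✗ · affine ✗ · relevant ✓ · unrestricted ✓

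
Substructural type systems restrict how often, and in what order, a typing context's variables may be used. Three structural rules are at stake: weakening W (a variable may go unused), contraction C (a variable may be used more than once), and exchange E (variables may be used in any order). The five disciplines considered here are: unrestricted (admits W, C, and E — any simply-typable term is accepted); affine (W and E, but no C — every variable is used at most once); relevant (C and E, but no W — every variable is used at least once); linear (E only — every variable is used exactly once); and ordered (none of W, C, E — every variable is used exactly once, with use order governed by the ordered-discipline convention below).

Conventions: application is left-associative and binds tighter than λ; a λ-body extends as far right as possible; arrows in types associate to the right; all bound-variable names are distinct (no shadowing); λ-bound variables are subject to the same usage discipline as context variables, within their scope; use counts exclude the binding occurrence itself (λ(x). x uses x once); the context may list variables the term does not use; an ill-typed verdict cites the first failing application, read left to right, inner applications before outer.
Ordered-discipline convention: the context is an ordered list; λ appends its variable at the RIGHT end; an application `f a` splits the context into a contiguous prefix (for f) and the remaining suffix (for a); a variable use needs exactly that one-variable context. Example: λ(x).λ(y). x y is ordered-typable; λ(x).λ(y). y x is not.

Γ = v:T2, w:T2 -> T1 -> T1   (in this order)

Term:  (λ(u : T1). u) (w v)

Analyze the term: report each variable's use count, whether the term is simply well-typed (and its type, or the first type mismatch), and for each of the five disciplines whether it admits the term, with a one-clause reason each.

use counts: v: 1×, w: 1×, u (bound): 1×
order of uses: u, w, v
typing: ill-typed: a function awaiting T1 gets T1 -> T1
ordered ✗ (fails simple typing)
linear ✗ (a type mismatch blocks all five)
affine ✗ (the type mismatch rejects it)
relevant ✗ (not simply typable)
unrestricted ✗ (fails simple typing)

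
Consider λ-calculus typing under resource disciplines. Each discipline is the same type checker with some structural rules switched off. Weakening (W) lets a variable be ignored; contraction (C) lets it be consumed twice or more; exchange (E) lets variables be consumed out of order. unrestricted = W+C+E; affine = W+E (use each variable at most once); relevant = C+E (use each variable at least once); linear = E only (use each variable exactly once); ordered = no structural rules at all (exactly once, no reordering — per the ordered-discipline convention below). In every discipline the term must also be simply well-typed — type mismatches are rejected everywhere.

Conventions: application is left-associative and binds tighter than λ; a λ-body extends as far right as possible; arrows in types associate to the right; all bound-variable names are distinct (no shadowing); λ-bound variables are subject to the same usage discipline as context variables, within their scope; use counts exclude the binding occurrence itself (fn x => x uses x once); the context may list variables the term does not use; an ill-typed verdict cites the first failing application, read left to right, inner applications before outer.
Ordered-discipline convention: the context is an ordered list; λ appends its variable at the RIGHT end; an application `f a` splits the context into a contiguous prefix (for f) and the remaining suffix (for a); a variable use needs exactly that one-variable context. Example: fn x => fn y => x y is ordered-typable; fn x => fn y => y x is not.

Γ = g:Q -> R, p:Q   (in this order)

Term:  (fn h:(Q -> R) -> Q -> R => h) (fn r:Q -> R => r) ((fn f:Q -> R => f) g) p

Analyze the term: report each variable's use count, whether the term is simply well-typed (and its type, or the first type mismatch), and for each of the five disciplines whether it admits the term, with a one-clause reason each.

variable uses: g ×1, p ×1, h (bound) ×1, r (bound) ×1, f (bound) ×1
uses in reading order: h, r, f, g, p
typing: well-typed at R
ordered ✓ (g, p, h, r, f: once each, no exchange needed)
linear ✓ (g, p, h, r, f: one use apiece)
affine ✓ (none of g, p, h, r, f used more than once)
relevant ✓ (none of g, p, h, r, f goes unused)
unrestricted ✓ (well-typed at R; no restrictions here)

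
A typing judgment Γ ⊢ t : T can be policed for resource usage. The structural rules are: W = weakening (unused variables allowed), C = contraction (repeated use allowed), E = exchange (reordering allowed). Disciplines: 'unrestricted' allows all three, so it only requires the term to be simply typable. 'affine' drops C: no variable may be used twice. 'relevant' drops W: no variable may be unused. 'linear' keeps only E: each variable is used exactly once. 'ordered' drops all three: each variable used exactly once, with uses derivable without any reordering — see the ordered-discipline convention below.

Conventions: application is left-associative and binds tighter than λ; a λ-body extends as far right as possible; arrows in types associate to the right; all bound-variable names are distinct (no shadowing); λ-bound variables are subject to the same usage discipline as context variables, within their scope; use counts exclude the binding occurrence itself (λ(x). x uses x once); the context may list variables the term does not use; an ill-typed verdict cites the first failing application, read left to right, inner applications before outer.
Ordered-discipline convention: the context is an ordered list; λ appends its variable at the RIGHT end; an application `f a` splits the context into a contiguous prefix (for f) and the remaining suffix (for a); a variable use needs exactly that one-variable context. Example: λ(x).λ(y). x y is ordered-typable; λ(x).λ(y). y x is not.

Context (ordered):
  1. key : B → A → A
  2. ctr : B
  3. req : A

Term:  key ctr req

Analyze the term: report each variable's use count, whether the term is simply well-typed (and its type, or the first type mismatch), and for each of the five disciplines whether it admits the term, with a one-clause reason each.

usage: key: 1; ctr: 1; req: 1
left-to-right use order: key, ctr, req
typing: ✓ — A
ordered ✓ (key, ctr, req once each; derivable with no W/C/E)
linear ✓ (single use per variable (key, ctr, req))
affine ✓ (at most one use each (key, ctr, req))
relevant ✓ (at least one use each (key, ctr, req))
unrestricted ✓ (well-typed at A; no restrictions here)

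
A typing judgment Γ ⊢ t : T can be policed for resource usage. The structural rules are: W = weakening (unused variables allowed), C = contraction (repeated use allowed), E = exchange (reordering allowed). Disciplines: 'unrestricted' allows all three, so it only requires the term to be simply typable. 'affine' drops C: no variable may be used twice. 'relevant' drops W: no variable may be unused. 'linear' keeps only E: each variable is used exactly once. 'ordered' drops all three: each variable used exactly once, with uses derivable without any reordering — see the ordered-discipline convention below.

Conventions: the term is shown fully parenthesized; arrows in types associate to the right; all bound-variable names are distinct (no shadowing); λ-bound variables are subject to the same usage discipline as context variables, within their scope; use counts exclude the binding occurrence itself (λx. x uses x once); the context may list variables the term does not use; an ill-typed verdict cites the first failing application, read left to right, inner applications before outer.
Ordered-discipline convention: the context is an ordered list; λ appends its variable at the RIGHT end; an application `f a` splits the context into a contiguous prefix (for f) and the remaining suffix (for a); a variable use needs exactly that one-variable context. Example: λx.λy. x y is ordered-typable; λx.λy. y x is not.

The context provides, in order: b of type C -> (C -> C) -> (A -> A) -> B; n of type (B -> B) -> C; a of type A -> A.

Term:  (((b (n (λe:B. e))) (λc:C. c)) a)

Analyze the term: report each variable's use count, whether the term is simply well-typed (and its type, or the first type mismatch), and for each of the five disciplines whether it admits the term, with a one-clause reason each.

use counts: b=1; n=1; a=1; e [bound]=1; c [bound]=1
use order (left to right): b, n, e, c, a
typing: well-typed — term : B
ordered ✓ (b, n, a, e, c: once each, no exchange needed)
linear ✓ (exactly-once usage across b, n, a, e, c)
affine ✓ (b, n, a, e, c: no repeats, contraction unneeded)
relevant ✓ (none of b, n, a, e, c goes unused)
unrestricted ✓ (simply typable at B; W, C, E all held)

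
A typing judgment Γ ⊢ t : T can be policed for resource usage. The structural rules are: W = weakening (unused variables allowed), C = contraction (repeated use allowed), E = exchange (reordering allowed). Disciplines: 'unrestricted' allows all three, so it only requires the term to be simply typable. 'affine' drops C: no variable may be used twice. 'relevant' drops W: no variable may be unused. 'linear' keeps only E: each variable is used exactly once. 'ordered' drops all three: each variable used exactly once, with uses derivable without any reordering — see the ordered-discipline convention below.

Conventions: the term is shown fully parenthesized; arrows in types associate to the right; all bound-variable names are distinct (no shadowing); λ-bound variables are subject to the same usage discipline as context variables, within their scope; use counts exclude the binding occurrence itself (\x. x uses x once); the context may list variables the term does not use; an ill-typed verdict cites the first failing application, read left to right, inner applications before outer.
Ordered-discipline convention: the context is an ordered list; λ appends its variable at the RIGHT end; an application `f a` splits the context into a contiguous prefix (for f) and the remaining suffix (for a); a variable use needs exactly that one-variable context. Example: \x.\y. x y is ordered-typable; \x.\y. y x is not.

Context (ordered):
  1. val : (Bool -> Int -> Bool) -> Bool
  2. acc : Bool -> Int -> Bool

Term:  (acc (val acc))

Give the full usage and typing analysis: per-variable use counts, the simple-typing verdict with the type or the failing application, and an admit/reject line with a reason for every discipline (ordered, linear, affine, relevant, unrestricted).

use counts: val=1, acc=2
use order (left to right): acc, val, acc
typing: well-typed — term : Int -> Bool
ordered: ✗ — repeated use of acc ×2
linear: ✗ — repeated use of acc ×2
affine: ✗ — repeated use of acc ×2
relevant: ✓ — none of val, acc goes unused
unrestricted: ✓ — simply typable at Int -> Bool; W, C, E all held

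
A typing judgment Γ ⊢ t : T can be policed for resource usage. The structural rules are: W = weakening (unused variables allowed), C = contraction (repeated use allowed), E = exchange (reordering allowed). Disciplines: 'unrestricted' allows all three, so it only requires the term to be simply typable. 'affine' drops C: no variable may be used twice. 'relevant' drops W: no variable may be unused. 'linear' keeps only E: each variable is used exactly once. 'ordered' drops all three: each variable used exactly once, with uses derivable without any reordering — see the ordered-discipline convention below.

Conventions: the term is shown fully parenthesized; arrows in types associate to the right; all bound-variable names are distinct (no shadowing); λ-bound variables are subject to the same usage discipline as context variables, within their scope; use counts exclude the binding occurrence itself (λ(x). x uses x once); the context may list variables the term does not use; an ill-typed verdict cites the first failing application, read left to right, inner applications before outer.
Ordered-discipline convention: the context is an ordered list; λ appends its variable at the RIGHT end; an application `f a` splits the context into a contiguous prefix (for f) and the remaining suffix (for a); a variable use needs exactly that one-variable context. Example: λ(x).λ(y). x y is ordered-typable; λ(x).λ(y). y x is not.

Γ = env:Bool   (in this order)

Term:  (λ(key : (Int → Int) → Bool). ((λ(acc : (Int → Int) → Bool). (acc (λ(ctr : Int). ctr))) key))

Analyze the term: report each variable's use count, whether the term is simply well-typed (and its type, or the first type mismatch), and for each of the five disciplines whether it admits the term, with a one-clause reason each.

variable uses: env=0; key (λ-bound)=1; acc (λ-bound)=1; ctr (λ-bound)=1
left-to-right use order: acc, ctr, key
typing: ✓ — ((Int → Int) → Bool) → Bool
ordered ✗ (env never used (weakening))
linear ✗ (env never used (weakening))
affine ✓ (env, key, acc, ctr: no repeats, contraction unneeded)
relevant ✗ (env never used (weakening))
unrestricted ✓ (typability at ((Int → Int) → Bool) → Bool is all that's needed)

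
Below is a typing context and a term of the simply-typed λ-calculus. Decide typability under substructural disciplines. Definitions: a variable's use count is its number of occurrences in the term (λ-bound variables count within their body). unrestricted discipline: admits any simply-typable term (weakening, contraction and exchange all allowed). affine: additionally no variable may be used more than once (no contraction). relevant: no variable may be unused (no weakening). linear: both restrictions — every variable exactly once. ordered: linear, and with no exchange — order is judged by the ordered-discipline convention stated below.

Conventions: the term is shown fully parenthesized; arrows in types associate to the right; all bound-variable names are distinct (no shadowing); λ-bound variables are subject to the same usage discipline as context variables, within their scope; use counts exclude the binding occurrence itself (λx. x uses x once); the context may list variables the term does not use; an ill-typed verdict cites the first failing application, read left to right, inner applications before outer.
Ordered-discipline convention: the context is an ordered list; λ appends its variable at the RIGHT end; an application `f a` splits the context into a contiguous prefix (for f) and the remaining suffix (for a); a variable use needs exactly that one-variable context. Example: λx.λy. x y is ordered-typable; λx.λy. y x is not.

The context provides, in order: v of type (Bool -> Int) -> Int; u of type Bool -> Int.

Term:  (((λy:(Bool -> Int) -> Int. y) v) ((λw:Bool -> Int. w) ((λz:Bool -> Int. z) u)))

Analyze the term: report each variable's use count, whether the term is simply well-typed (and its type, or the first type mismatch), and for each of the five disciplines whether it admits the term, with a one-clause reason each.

variable uses: v: 1×; u: 1×; y (bound): 1×; w (bound): 1×; z (bound): 1×
left-to-right use order: y, v, w, z, u
typing: ✓ — Int
ordered: ✓ — single-use (v, u, y, w, z), ordered derivation ok
linear: ✓ — v, u, y, w, z: one use apiece
affine: ✓ — v, u, y, w, z: no repeats, contraction unneeded
relevant: ✓ — v, u, y, w, z: all used, weakening unneeded
unrestricted: ✓ — typability at Int is all that's needed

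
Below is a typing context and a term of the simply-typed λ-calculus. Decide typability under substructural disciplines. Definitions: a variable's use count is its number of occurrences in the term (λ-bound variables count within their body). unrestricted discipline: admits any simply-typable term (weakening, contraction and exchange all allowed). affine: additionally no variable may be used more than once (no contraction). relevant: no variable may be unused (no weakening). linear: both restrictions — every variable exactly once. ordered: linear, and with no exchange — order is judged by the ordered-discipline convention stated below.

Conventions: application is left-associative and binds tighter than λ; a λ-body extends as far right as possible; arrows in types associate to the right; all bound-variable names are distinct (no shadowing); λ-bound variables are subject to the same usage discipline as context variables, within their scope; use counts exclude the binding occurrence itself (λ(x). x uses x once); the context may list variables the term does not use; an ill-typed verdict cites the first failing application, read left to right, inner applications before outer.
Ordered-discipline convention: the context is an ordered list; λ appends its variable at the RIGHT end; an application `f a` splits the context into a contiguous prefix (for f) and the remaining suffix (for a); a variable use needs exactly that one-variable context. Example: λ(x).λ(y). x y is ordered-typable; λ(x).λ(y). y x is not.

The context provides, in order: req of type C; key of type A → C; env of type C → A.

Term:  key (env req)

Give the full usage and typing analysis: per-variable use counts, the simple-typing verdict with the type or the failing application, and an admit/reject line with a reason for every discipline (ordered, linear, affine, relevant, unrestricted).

counts: req: 1×, key: 1×, env: 1×
left-to-right use order: key, env, req
typing: the term checks, with type C
ordered ✗ (use order key, env, req needs exchange)
linear ✓ (each of req, key, env used exactly once)
affine ✓ (no duplicate uses among req, key, env)
relevant ✓ (at least one use each (req, key, env))
unrestricted ✓ (well-typed at C; no restrictions here)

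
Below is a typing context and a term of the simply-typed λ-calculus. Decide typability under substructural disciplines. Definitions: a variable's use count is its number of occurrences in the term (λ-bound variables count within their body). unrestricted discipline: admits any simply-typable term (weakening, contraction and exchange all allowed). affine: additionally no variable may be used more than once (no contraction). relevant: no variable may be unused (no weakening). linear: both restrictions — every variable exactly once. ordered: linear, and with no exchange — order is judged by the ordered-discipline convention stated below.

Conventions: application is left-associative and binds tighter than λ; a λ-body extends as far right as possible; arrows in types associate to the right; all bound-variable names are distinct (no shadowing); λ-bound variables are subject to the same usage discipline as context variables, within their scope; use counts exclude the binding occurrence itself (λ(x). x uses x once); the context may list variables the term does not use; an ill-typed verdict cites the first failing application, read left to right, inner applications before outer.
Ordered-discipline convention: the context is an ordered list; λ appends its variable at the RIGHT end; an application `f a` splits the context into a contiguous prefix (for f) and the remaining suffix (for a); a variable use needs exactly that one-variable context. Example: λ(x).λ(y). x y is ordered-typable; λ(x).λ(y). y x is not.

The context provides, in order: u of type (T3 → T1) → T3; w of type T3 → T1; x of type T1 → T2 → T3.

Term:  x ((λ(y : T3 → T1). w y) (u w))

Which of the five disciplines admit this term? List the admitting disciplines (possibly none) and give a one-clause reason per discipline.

accepted by: none
variable uses: u: 1, w: 2, x: 1, y (λ-bound): 1
use order (left to right): x, w, y, u, w
typing: ill-typed: an application expects T3 but receives T3 → T1
ordered ✗ (a type mismatch blocks all five)
linear ✗ (the type mismatch rejects it)
affine ✗ (not simply typable)
relevant ✗ (fails simple typing)
unrestricted ✗ (a type mismatch blocks all five)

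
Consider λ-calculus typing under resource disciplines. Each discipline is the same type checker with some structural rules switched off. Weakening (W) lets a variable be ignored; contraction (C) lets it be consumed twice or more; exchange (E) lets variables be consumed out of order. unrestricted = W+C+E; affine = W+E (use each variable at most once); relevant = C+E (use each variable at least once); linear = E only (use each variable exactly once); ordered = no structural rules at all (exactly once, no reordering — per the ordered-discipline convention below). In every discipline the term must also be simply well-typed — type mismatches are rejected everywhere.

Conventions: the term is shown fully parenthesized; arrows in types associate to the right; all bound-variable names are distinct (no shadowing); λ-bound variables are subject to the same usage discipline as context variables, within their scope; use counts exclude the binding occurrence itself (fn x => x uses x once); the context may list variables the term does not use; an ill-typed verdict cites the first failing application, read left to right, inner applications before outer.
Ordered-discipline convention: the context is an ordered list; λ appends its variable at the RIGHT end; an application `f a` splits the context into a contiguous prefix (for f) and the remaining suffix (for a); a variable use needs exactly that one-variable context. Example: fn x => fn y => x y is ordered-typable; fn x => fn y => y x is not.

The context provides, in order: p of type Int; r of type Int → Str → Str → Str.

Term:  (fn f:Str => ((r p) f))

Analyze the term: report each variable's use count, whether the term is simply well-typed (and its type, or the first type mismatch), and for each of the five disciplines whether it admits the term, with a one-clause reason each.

usage: p: 1×; r: 1×; f (λ-bound): 1×
uses in reading order: r, p, f
typing: the term checks, with type Str → Str → Str
ordered ✗ (no contiguous prefix/suffix split fits r, p, f)
linear ✓ (exactly-once usage across p, r, f)
affine ✓ (no duplicate uses among p, r, f)
relevant ✓ (p, r, f: all used, weakening unneeded)
unrestricted ✓ (typability at Str → Str → Str is all that's needed)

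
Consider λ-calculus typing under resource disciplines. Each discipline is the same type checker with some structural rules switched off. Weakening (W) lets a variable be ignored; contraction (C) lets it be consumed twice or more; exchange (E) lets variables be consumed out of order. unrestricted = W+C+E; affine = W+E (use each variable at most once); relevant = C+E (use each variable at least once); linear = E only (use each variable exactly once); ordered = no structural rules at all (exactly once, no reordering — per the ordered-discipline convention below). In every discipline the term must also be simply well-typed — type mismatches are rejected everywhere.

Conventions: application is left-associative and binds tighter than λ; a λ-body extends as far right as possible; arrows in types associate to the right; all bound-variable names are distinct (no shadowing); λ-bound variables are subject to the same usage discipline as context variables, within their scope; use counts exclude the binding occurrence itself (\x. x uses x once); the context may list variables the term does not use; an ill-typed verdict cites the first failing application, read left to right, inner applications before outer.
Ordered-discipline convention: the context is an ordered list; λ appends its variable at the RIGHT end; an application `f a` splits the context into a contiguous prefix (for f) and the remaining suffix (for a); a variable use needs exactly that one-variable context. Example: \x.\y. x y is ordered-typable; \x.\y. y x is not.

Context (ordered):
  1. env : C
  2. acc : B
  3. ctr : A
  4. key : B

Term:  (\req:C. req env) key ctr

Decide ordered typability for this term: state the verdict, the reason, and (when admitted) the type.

no — fails simple typing
counts: env=1, acc=0, ctr=1, key=1, req (bound)=1
left-to-right use order: req, env, key, ctr
typing: ill-typed: non-arrow in function slot: C
summary: ordered ✗ · linear ✗ · affine ✗ · relevant ✗ · unrestricted ✗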